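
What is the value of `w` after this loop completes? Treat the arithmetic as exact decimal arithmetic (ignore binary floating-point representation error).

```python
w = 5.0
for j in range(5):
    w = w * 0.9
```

Let's trace through this code step by step.

Initialize: w = 5.0
Entering loop: for j in range(5):
After iteration 1: j = 0, w = 4.5
After iteration 2: j = 1, w = 4.05
After iteration 3: j = 2, w = 3.645
After iteration 4: j = 3, w = 3.2805
After iteration 5: j = 4, w = 2.95245
Loop ends.

Final answer: 2.95245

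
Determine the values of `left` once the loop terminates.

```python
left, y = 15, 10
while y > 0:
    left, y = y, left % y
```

Let's trace through this code step by step.

Initialize: left = 15
Initialize: y = 10
Entering loop: while y > 0:
After iteration 1: left = 10, y = 5
After iteration 2: left = 5, y = 0
Loop ends.

Final answer: 5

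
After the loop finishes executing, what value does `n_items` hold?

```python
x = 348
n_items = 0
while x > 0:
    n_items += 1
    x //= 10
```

Let's trace through this code step by step.

Initialize: x = 348
Initialize: n_items = 0
Entering loop: while x > 0:
After iteration 1: x = 34, n_items = 1
After iteration 2: x = 3, n_items = 2
After iteration 3: x = 0, n_items = 3
Loop ends.

Final answer: 3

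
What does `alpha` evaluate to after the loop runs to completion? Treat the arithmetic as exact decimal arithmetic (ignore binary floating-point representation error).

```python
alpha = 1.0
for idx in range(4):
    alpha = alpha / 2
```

Let's trace through this code step by step.

Initialize: alpha = 1.0
Entering loop: for idx in range(4):
After iteration 1: idx = 0, alpha = 0.5
After iteration 2: idx = 1, alpha = 0.25
After iteration 3: idx = 2, alpha = 0.125
After iteration 4: idx = 3, alpha = 0.0625
Loop ends.

Final answer: 0.0625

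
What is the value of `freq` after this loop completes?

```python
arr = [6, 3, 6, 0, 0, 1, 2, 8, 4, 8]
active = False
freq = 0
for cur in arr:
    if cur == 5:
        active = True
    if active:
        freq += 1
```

Let's trace through this code step by step.

Initialize: arr = [6, 3, 6, 0, 0, 1, 2, 8, 4, 8]
Initialize: active = False
Initialize: freq = 0
Entering loop: for cur in arr:
After iteration 1: cur = 6, freq = 0
After iteration 2: cur = 3, freq = 0
After iteration 3: cur = 6, freq = 0
After iteration 4: cur = 0, freq = 0
After iteration 5: cur = 0, freq = 0
After iteration 6: cur = 1, freq = 0
After iteration 7: cur = 2, freq = 0
After iteration 8: cur = 8, freq = 0
After iteration 9: cur = 4, freq = 0
After iteration 10: cur = 8, freq = 0
Loop ends.

Final answer: 0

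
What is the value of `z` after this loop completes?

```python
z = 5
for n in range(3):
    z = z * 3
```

Let's trace through this code step by step.

Initialize: z = 5
Entering loop: for n in range(3):
After iteration 1: n = 0, z = 15
After iteration 2: n = 1, z = 45
After iteration 3: n = 2, z = 135
Loop ends.

Final answer: 135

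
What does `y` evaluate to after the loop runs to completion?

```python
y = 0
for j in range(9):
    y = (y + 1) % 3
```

Let's trace through this code step by step.

Initialize: y = 0
Entering loop: for j in range(9):
After iteration 1: j = 0, y = 1
After iteration 2: j = 1, y = 2
After iteration 3: j = 2, y = 0
After iteration 4: j = 3, y = 1
After iteration 5: j = 4, y = 2
After iteration 6: j = 5, y = 0
After iteration 7: j = 6, y = 1
After iteration 8: j = 7, y = 2
After iteration 9: j = 8, y = 0
Loop ends.

Final answer: 0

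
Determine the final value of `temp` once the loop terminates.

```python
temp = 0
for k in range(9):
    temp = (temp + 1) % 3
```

Let's trace through this code step by step.

Initialize: temp = 0
Entering loop: for k in range(9):
After iteration 1: k = 0, temp = 1
After iteration 2: k = 1, temp = 2
After iteration 3: k = 2, temp = 0
After iteration 4: k = 3, temp = 1
After iteration 5: k = 4, temp = 2
After iteration 6: k = 5, temp = 0
After iteration 7: k = 6, temp = 1
After iteration 8: k = 7, temp = 2
After iteration 9: k = 8, temp = 0
Loop ends.

Final answer: 0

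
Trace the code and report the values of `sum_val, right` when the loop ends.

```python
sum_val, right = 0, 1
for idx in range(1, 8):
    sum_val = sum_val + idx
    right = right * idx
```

Let's trace through this code step by step.

Initialize: sum_val = 0
Initialize: right = 1
Entering loop: for idx in range(1, 8):
After iteration 1: idx = 1, sum_val = 1, right = 1
After iteration 2: idx = 2, sum_val = 3, right = 2
After iteration 3: idx = 3, sum_val = 6, right = 6
After iteration 4: idx = 4, sum_val = 10, right = 24
After iteration 5: idx = 5, sum_val = 15, right = 120
After iteration 6: idx = 6, sum_val = 21, right = 720
After iteration 7: idx = 7, sum_val = 28, right = 5040
Loop ends.

Final answer: 28, 5040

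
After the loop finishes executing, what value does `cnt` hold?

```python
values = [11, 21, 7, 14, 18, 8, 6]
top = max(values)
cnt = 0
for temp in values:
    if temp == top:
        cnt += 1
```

Let's trace through this code step by step.

Initialize: values = [11, 21, 7, 14, 18, 8, 6]
Initialize: top = 21
Initialize: cnt = 0
Entering loop: for temp in values:
After iteration 1: temp = 11, cnt = 0
After iteration 2: temp = 21, cnt = 1
After iteration 3: temp = 7, cnt = 1
After iteration 4: temp = 14, cnt = 1
After iteration 5: temp = 18, cnt = 1
After iteration 6: temp = 8, cnt = 1
After iteration 7: temp = 6, cnt = 1
Loop ends.

Final answer: 1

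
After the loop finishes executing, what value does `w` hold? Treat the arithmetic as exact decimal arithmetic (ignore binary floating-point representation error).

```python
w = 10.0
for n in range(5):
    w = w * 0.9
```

Let's trace through this code step by step.

Initialize: w = 10.0
Entering loop: for n in range(5):
After iteration 1: n = 0, w = 9.0
After iteration 2: n = 1, w = 8.1
After iteration 3: n = 2, w = 7.29
After iteration 4: n = 3, w = 6.561
After iteration 5: n = 4, w = 5.9049
Loop ends.

Final answer: 5.9049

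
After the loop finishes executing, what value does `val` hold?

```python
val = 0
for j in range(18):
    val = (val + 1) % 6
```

Let's trace through this code step by step.

Initialize: val = 0
Entering loop: for j in range(18):
After iteration 1: j = 0, val = 1
After iteration 2: j = 1, val = 2
After iteration 3: j = 2, val = 3
After iteration 4: j = 3, val = 4
After iteration 5: j = 4, val = 5
After iteration 6: j = 5, val = 0
After iteration 7: j = 6, val = 1
After iteration 8: j = 7, val = 2
After iteration 9: j = 8, val = 3
After iteration 10: j = 9, val = 4
After iteration 11: j = 10, val = 5
After iteration 12: j = 11, val = 0
After iteration 13: j = 12, val = 1
After iteration 14: j = 13, val = 2
After iteration 15: j = 14, val = 3
After iteration 16: j = 15, val = 4
After iteration 17: j = 16, val = 5
After iteration 18: j = 17, val = 0
Loop ends.

Final answer: 0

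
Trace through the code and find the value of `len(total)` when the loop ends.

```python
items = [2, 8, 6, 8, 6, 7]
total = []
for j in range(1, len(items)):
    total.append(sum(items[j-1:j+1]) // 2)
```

Let's trace through this code step by step.

Initialize: items = [2, 8, 6, 8, 6, 7]
Initialize: total = []
Entering loop: for j in range(1, len(items)):
After iteration 1: j = 1, total = [5]
After iteration 2: j = 2, total = [5, 7]
After iteration 3: j = 3, total = [5, 7, 7]
After iteration 4: j = 4, total = [5, 7, 7, 7]
After iteration 5: j = 5, total = [5, 7, 7, 7, 6]
Loop ends.
len(total) = 5

Final answer: 5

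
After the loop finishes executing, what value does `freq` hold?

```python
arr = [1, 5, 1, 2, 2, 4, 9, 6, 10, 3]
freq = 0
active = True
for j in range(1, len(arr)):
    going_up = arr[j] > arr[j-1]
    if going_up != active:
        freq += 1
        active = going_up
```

Let's trace through this code step by step.

Initialize: arr = [1, 5, 1, 2, 2, 4, 9, 6, 10, 3]
Initialize: freq = 0
Initialize: active = True
Entering loop: for j in range(1, len(arr)):
After iteration 1: j = 1, freq = 0, active = True, going_up = True
After iteration 2: j = 2, freq = 1, active = False, going_up = False
After iteration 3: j = 3, freq = 2, active = True, going_up = True
After iteration 4: j = 4, freq = 3, active = False, going_up = False
After iteration 5: j = 5, freq = 4, active = True, going_up = True
After iteration 6: j = 6, freq = 4, active = True, going_up = True
After iteration 7: j = 7, freq = 5, active = False, going_up = False
After iteration 8: j = 8, freq = 6, active = True, going_up = True
After iteration 9: j = 9, freq = 7, active = False, going_up = False
Loop ends.

Final answer: 7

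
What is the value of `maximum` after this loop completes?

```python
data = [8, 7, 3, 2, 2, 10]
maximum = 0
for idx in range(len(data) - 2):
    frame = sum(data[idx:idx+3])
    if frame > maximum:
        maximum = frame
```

Let's trace through this code step by step.

Initialize: data = [8, 7, 3, 2, 2, 10]
Initialize: maximum = 0
Entering loop: for idx in range(len(data) - 2):
After iteration 1: idx = 0, maximum = 18, frame = 18
After iteration 2: idx = 1, maximum = 18, frame = 12
After iteration 3: idx = 2, maximum = 18, frame = 7
After iteration 4: idx = 3, maximum = 18, frame = 14
Loop ends.

Final answer: 18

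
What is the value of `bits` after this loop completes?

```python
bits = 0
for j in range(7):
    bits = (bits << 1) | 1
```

Let's trace through this code step by step.

Initialize: bits = 0
Entering loop: for j in range(7):
After iteration 1: j = 0, bits = 1
After iteration 2: j = 1, bits = 3
After iteration 3: j = 2, bits = 7
After iteration 4: j = 3, bits = 15
After iteration 5: j = 4, bits = 31
After iteration 6: j = 5, bits = 63
After iteration 7: j = 6, bits = 127
Loop ends.

Final answer: 127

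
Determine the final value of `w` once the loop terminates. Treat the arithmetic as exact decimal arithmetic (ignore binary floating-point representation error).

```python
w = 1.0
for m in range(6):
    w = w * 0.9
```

Let's trace through this code step by step.

Initialize: w = 1.0
Entering loop: for m in range(6):
After iteration 1: m = 0, w = 0.9
After iteration 2: m = 1, w = 0.81
After iteration 3: m = 2, w = 0.729
After iteration 4: m = 3, w = 0.6561
After iteration 5: m = 4, w = 0.59049
After iteration 6: m = 5, w = 0.531441
Loop ends.

Final answer: 0.531441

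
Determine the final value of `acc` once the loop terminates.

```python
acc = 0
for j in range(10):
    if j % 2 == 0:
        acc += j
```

Let's trace through this code step by step.

Initialize: acc = 0
Entering loop: for j in range(10):
After iteration 1: j = 0, acc = 0
After iteration 2: j = 1, acc = 0
After iteration 3: j = 2, acc = 2
After iteration 4: j = 3, acc = 2
After iteration 5: j = 4, acc = 6
After iteration 6: j = 5, acc = 6
After iteration 7: j = 6, acc = 12
After iteration 8: j = 7, acc = 12
After iteration 9: j = 8, acc = 20
After iteration 10: j = 9, acc = 20
Loop ends.

Final answer: 20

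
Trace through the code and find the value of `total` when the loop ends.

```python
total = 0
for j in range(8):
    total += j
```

Let's trace through this code step by step.

Initialize: total = 0
Entering loop: for j in range(8):
After iteration 1: j = 0, total = 0
After iteration 2: j = 1, total = 1
After iteration 3: j = 2, total = 3
After iteration 4: j = 3, total = 6
After iteration 5: j = 4, total = 10
After iteration 6: j = 5, total = 15
After iteration 7: j = 6, total = 21
After iteration 8: j = 7, total = 28
Loop ends.

Final answer: 28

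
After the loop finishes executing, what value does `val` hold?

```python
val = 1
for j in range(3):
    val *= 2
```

Let's trace through this code step by step.

Initialize: val = 1
Entering loop: for j in range(3):
After iteration 1: j = 0, val = 2
After iteration 2: j = 1, val = 4
After iteration 3: j = 2, val = 8
Loop ends.

Final answer: 8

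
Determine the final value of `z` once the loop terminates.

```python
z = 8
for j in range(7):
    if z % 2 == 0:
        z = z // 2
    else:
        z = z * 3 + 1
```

Let's trace through this code step by step.

Initialize: z = 8
Entering loop: for j in range(7):
After iteration 1: j = 0, z = 4
After iteration 2: j = 1, z = 2
After iteration 3: j = 2, z = 1
After iteration 4: j = 3, z = 4
After iteration 5: j = 4, z = 2
After iteration 6: j = 5, z = 1
After iteration 7: j = 6, z = 4
Loop ends.

Final answer: 4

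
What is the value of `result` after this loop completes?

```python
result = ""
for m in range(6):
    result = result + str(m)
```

Let's trace through this code step by step.

Initialize: result = ''
Entering loop: for m in range(6):
After iteration 1: m = 0, result = '0'
After iteration 2: m = 1, result = '01'
After iteration 3: m = 2, result = '012'
After iteration 4: m = 3, result = '0123'
After iteration 5: m = 4, result = '01234'
After iteration 6: m = 5, result = '012345'
Loop ends.

Final answer: '012345'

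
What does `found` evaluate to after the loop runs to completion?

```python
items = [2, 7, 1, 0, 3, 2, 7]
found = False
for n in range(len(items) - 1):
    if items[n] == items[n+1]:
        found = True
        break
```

Let's trace through this code step by step.

Initialize: items = [2, 7, 1, 0, 3, 2, 7]
Initialize: found = False
Entering loop: for n in range(len(items) - 1):
After iteration 1: n = 0, found = False
After iteration 2: n = 1, found = False
After iteration 3: n = 2, found = False
After iteration 4: n = 3, found = False
After iteration 5: n = 4, found = False
After iteration 6: n = 5, found = False
Loop ends.

Final answer: False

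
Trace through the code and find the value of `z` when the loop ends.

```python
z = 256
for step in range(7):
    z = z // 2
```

Let's trace through this code step by step.

Initialize: z = 256
Entering loop: for step in range(7):
After iteration 1: step = 0, z = 128
After iteration 2: step = 1, z = 64
After iteration 3: step = 2, z = 32
After iteration 4: step = 3, z = 16
After iteration 5: step = 4, z = 8
After iteration 6: step = 5, z = 4
After iteration 7: step = 6, z = 2
Loop ends.

Final answer: 2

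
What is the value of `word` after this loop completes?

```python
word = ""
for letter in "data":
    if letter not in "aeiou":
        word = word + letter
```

Let's trace through this code step by step.

Initialize: word = ''
Entering loop: for letter in "data":
After iteration 1: letter = 'd', word = 'd'
After iteration 2: letter = 'a', word = 'd'
After iteration 3: letter = 't', word = 'dt'
After iteration 4: letter = 'a', word = 'dt'
Loop ends.

Final answer: 'dt'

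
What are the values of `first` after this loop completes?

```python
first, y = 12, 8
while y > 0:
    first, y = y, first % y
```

Let's trace through this code step by step.

Initialize: first = 12
Initialize: y = 8
Entering loop: while y > 0:
After iteration 1: first = 8, y = 4
After iteration 2: first = 4, y = 0
Loop ends.

Final answer: 4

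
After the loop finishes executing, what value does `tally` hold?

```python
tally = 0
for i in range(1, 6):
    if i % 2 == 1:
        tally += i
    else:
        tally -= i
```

Let's trace through this code step by step.

Initialize: tally = 0
Entering loop: for i in range(1, 6):
After iteration 1: i = 1, tally = 1
After iteration 2: i = 2, tally = -1
After iteration 3: i = 3, tally = 2
After iteration 4: i = 4, tally = -2
After iteration 5: i = 5, tally = 3
Loop ends.

Final answer: 3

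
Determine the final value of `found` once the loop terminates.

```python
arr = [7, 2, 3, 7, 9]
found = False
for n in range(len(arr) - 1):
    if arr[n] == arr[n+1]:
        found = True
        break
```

Let's trace through this code step by step.

Initialize: arr = [7, 2, 3, 7, 9]
Initialize: found = False
Entering loop: for n in range(len(arr) - 1):
After iteration 1: n = 0, found = False
After iteration 2: n = 1, found = False
After iteration 3: n = 2, found = False
After iteration 4: n = 3, found = False
Loop ends.

Final answer: False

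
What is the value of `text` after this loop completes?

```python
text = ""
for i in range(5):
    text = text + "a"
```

Let's trace through this code step by step.

Initialize: text = ''
Entering loop: for i in range(5):
After iteration 1: i = 0, text = 'a'
After iteration 2: i = 1, text = 'aa'
After iteration 3: i = 2, text = 'aaa'
After iteration 4: i = 3, text = 'aaaa'
After iteration 5: i = 4, text = 'aaaaa'
Loop ends.

Final answer: 'aaaaa'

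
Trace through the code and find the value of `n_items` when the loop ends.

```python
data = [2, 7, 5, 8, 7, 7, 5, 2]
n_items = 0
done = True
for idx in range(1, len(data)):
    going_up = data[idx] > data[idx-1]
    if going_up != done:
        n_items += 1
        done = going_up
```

Let's trace through this code step by step.

Initialize: data = [2, 7, 5, 8, 7, 7, 5, 2]
Initialize: n_items = 0
Initialize: done = True
Entering loop: for idx in range(1, len(data)):
After iteration 1: idx = 1, n_items = 0, done = True, going_up = True
After iteration 2: idx = 2, n_items = 1, done = False, going_up = False
After iteration 3: idx = 3, n_items = 2, done = True, going_up = True
After iteration 4: idx = 4, n_items = 3, done = False, going_up = False
After iteration 5: idx = 5, n_items = 3, done = False, going_up = False
After iteration 6: idx = 6, n_items = 3, done = False, going_up = False
After iteration 7: idx = 7, n_items = 3, done = False, going_up = False
Loop ends.

Final answer: 3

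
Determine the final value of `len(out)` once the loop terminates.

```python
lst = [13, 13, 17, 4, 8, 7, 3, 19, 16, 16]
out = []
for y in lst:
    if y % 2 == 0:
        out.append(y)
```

Let's trace through this code step by step.

Initialize: lst = [13, 13, 17, 4, 8, 7, 3, 19, 16, 16]
Initialize: out = []
Entering loop: for y in lst:
After iteration 1: y = 13, out = []
After iteration 2: y = 13, out = []
After iteration 3: y = 17, out = []
After iteration 4: y = 4, out = [4]
After iteration 5: y = 8, out = [4, 8]
After iteration 6: y = 7, out = [4, 8]
After iteration 7: y = 3, out = [4, 8]
After iteration 8: y = 19, out = [4, 8]
After iteration 9: y = 16, out = [4, 8, 16]
After iteration 10: y = 16, out = [4, 8, 16, 16]
Loop ends.
len(out) = 4

Final answer: 4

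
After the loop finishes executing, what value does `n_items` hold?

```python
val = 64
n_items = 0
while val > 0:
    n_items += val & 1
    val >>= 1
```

Let's trace through this code step by step.

Initialize: val = 64
Initialize: n_items = 0
Entering loop: while val > 0:
After iteration 1: val = 32, n_items = 0
After iteration 2: val = 16, n_items = 0
After iteration 3: val = 8, n_items = 0
After iteration 4: val = 4, n_items = 0
After iteration 5: val = 2, n_items = 0
After iteration 6: val = 1, n_items = 0
After iteration 7: val = 0, n_items = 1
Loop ends.

Final answer: 1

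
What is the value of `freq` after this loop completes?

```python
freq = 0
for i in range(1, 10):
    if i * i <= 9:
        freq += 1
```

Let's trace through this code step by step.

Initialize: freq = 0
Entering loop: for i in range(1, 10):
After iteration 1: i = 1, freq = 1
After iteration 2: i = 2, freq = 2
After iteration 3: i = 3, freq = 3
After iteration 4: i = 4, freq = 3
After iteration 5: i = 5, freq = 3
After iteration 6: i = 6, freq = 3
After iteration 7: i = 7, freq = 3
After iteration 8: i = 8, freq = 3
After iteration 9: i = 9, freq = 3
Loop ends.

Final answer: 3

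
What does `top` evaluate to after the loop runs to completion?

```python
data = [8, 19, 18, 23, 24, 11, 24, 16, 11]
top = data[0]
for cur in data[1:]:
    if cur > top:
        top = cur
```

Let's trace through this code step by step.

Initialize: data = [8, 19, 18, 23, 24, 11, 24, 16, 11]
Initialize: top = 8
Entering loop: for cur in data[1:]:
After iteration 1: cur = 19, top = 19
After iteration 2: cur = 18, top = 19
After iteration 3: cur = 23, top = 23
After iteration 4: cur = 24, top = 24
After iteration 5: cur = 11, top = 24
After iteration 6: cur = 24, top = 24
After iteration 7: cur = 16, top = 24
After iteration 8: cur = 11, top = 24
Loop ends.

Final answer: 24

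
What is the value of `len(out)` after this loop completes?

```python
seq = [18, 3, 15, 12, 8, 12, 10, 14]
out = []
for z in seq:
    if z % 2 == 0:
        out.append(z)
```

Let's trace through this code step by step.

Initialize: seq = [18, 3, 15, 12, 8, 12, 10, 14]
Initialize: out = []
Entering loop: for z in seq:
After iteration 1: z = 18, out = [18]
After iteration 2: z = 3, out = [18]
After iteration 3: z = 15, out = [18]
After iteration 4: z = 12, out = [18, 12]
After iteration 5: z = 8, out = [18, 12, 8]
After iteration 6: z = 12, out = [18, 12, 8, 12]
After iteration 7: z = 10, out = [18, 12, 8, 12, 10]
After iteration 8: z = 14, out = [18, 12, 8, 12, 10, 14]
Loop ends.
len(out) = 6

Final answer: 6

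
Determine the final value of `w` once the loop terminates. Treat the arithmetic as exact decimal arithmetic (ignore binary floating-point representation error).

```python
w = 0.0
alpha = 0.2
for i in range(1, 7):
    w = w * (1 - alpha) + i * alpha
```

Let's trace through this code step by step.

Initialize: w = 0.0
Initialize: alpha = 0.2
Entering loop: for i in range(1, 7):
After iteration 1: i = 1, w = 0.2
After iteration 2: i = 2, w = 0.56
After iteration 3: i = 3, w = 1.048
After iteration 4: i = 4, w = 1.6384
After iteration 5: i = 5, w = 2.31072
After iteration 6: i = 6, w = 3.048576
Loop ends.

Final answer: 3.048576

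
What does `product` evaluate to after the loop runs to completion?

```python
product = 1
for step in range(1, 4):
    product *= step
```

Let's trace through this code step by step.

Initialize: product = 1
Entering loop: for step in range(1, 4):
After iteration 1: step = 1, product = 1
After iteration 2: step = 2, product = 2
After iteration 3: step = 3, product = 6
Loop ends.

Final answer: 6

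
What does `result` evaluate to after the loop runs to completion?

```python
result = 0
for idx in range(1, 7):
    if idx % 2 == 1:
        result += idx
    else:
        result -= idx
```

Let's trace through this code step by step.

Initialize: result = 0
Entering loop: for idx in range(1, 7):
After iteration 1: idx = 1, result = 1
After iteration 2: idx = 2, result = -1
After iteration 3: idx = 3, result = 2
After iteration 4: idx = 4, result = -2
After iteration 5: idx = 5, result = 3
After iteration 6: idx = 6, result = -3
Loop ends.

Final answer: -3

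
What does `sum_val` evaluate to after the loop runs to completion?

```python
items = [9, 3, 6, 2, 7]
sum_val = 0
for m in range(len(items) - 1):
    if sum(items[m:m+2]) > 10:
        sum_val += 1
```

Let's trace through this code step by step.

Initialize: items = [9, 3, 6, 2, 7]
Initialize: sum_val = 0
Entering loop: for m in range(len(items) - 1):
After iteration 1: m = 0, sum_val = 1
After iteration 2: m = 1, sum_val = 1
After iteration 3: m = 2, sum_val = 1
After iteration 4: m = 3, sum_val = 1
Loop ends.

Final answer: 1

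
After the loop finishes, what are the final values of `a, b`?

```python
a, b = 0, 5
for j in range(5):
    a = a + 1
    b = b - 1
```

Let's trace through this code step by step.

Initialize: a = 0
Initialize: b = 5
Entering loop: for j in range(5):
After iteration 1: j = 0, a = 1, b = 4
After iteration 2: j = 1, a = 2, b = 3
After iteration 3: j = 2, a = 3, b = 2
After iteration 4: j = 3, a = 4, b = 1
After iteration 5: j = 4, a = 5, b = 0
Loop ends.

Final answer: 5, 0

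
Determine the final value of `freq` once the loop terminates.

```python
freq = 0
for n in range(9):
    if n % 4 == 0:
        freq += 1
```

Let's trace through this code step by step.

Initialize: freq = 0
Entering loop: for n in range(9):
After iteration 1: n = 0, freq = 1
After iteration 2: n = 1, freq = 1
After iteration 3: n = 2, freq = 1
After iteration 4: n = 3, freq = 1
After iteration 5: n = 4, freq = 2
After iteration 6: n = 5, freq = 2
After iteration 7: n = 6, freq = 2
After iteration 8: n = 7, freq = 2
After iteration 9: n = 8, freq = 3
Loop ends.

Final answer: 3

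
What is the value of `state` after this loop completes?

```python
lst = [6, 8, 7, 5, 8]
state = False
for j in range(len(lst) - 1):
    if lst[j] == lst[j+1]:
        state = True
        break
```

Let's trace through this code step by step.

Initialize: lst = [6, 8, 7, 5, 8]
Initialize: state = False
Entering loop: for j in range(len(lst) - 1):
After iteration 1: j = 0, state = False
After iteration 2: j = 1, state = False
After iteration 3: j = 2, state = False
After iteration 4: j = 3, state = False
Loop ends.

Final answer: False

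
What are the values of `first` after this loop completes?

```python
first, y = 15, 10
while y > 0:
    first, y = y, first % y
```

Let's trace through this code step by step.

Initialize: first = 15
Initialize: y = 10
Entering loop: while y > 0:
After iteration 1: first = 10, y = 5
After iteration 2: first = 5, y = 0
Loop ends.

Final answer: 5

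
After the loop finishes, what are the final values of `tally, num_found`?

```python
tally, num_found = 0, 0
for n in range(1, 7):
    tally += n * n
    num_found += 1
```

Let's trace through this code step by step.

Initialize: tally = 0
Initialize: num_found = 0
Entering loop: for n in range(1, 7):
After iteration 1: n = 1, tally = 1, num_found = 1
After iteration 2: n = 2, tally = 5, num_found = 2
After iteration 3: n = 3, tally = 14, num_found = 3
After iteration 4: n = 4, tally = 30, num_found = 4
After iteration 5: n = 5, tally = 55, num_found = 5
After iteration 6: n = 6, tally = 91, num_found = 6
Loop ends.

Final answer: 91, 6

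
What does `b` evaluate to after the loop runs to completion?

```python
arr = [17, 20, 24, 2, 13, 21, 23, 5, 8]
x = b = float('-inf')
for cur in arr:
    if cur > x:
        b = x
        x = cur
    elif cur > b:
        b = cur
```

Let's trace through this code step by step.

Initialize: arr = [17, 20, 24, 2, 13, 21, 23, 5, 8]
Initialize: x = -inf
Initialize: b = -inf
Entering loop: for cur in arr:
After iteration 1: cur = 17, x = 17, b = -inf
After iteration 2: cur = 20, x = 20, b = 17
After iteration 3: cur = 24, x = 24, b = 20
After iteration 4: cur = 2, x = 24, b = 20
After iteration 5: cur = 13, x = 24, b = 20
After iteration 6: cur = 21, x = 24, b = 21
After iteration 7: cur = 23, x = 24, b = 23
After iteration 8: cur = 5, x = 24, b = 23
After iteration 9: cur = 8, x = 24, b = 23
Loop ends.

Final answer: 23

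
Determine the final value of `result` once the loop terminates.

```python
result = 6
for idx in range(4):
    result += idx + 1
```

Let's trace through this code step by step.

Initialize: result = 6
Entering loop: for idx in range(4):
After iteration 1: idx = 0, result = 7
After iteration 2: idx = 1, result = 9
After iteration 3: idx = 2, result = 12
After iteration 4: idx = 3, result = 16
Loop ends.

Final answer: 16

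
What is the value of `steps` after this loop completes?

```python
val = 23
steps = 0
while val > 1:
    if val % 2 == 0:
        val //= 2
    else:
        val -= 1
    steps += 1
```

Let's trace through this code step by step.

Initialize: val = 23
Initialize: steps = 0
Entering loop: while val > 1:
After iteration 1: val = 22, steps = 1
After iteration 2: val = 11, steps = 2
After iteration 3: val = 10, steps = 3
After iteration 4: val = 5, steps = 4
After iteration 5: val = 4, steps = 5
After iteration 6: val = 2, steps = 6
After iteration 7: val = 1, steps = 7
Loop ends.

Final answer: 7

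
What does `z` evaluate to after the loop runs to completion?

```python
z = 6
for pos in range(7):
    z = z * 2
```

Let's trace through this code step by step.

Initialize: z = 6
Entering loop: for pos in range(7):
After iteration 1: pos = 0, z = 12
After iteration 2: pos = 1, z = 24
After iteration 3: pos = 2, z = 48
After iteration 4: pos = 3, z = 96
After iteration 5: pos = 4, z = 192
After iteration 6: pos = 5, z = 384
After iteration 7: pos = 6, z = 768
Loop ends.

Final answer: 768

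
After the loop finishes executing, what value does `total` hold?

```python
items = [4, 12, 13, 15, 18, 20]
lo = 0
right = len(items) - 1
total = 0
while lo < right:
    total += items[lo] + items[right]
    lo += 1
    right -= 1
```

Let's trace through this code step by step.

Initialize: items = [4, 12, 13, 15, 18, 20]
Initialize: lo = 0
Initialize: right = 5
Initialize: total = 0
Entering loop: while lo < right:
After iteration 1: lo = 1, right = 4, total = 24
After iteration 2: lo = 2, right = 3, total = 54
After iteration 3: lo = 3, right = 2, total = 82
Loop ends.

Final answer: 82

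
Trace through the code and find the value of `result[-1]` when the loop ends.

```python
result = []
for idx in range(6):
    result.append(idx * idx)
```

Let's trace through this code step by step.

Initialize: result = []
Entering loop: for idx in range(6):
After iteration 1: idx = 0, result = [0]
After iteration 2: idx = 1, result = [0, 1]
After iteration 3: idx = 2, result = [0, 1, 4]
After iteration 4: idx = 3, result = [0, 1, 4, 9]
After iteration 5: idx = 4, result = [0, 1, 4, 9, 16]
After iteration 6: idx = 5, result = [0, 1, 4, 9, 16, 25]
Loop ends.
result[-1] = 25

Final answer: 25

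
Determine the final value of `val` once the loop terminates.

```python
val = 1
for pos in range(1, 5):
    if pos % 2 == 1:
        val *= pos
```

Let's trace through this code step by step.

Initialize: val = 1
Entering loop: for pos in range(1, 5):
After iteration 1: pos = 1, val = 1
After iteration 2: pos = 2, val = 1
After iteration 3: pos = 3, val = 3
After iteration 4: pos = 4, val = 3
Loop ends.

Final answer: 3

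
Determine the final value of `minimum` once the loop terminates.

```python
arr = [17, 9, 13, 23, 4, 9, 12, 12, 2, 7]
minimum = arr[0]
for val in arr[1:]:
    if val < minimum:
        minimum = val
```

Let's trace through this code step by step.

Initialize: arr = [17, 9, 13, 23, 4, 9, 12, 12, 2, 7]
Initialize: minimum = 17
Entering loop: for val in arr[1:]:
After iteration 1: val = 9, minimum = 9
After iteration 2: val = 13, minimum = 9
After iteration 3: val = 23, minimum = 9
After iteration 4: val = 4, minimum = 4
After iteration 5: val = 9, minimum = 4
After iteration 6: val = 12, minimum = 4
After iteration 7: val = 12, minimum = 4
After iteration 8: val = 2, minimum = 2
After iteration 9: val = 7, minimum = 2
Loop ends.

Final answer: 2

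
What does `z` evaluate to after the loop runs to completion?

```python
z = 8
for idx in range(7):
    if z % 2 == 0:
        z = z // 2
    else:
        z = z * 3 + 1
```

Let's trace through this code step by step.

Initialize: z = 8
Entering loop: for idx in range(7):
After iteration 1: idx = 0, z = 4
After iteration 2: idx = 1, z = 2
After iteration 3: idx = 2, z = 1
After iteration 4: idx = 3, z = 4
After iteration 5: idx = 4, z = 2
After iteration 6: idx = 5, z = 1
After iteration 7: idx = 6, z = 4
Loop ends.

Final answer: 4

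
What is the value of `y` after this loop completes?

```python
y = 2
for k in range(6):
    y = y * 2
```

Let's trace through this code step by step.

Initialize: y = 2
Entering loop: for k in range(6):
After iteration 1: k = 0, y = 4
After iteration 2: k = 1, y = 8
After iteration 3: k = 2, y = 16
After iteration 4: k = 3, y = 32
After iteration 5: k = 4, y = 64
After iteration 6: k = 5, y = 128
Loop ends.

Final answer: 128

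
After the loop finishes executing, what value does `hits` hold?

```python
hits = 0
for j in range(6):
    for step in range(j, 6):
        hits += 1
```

Let's trace through this code step by step.

Initialize: hits = 0
Entering loop: for j in range(6):
After iteration 1: j = 0, hits = 6
After iteration 2: j = 1, hits = 11
After iteration 3: j = 2, hits = 15
After iteration 4: j = 3, hits = 18
After iteration 5: j = 4, hits = 20
After iteration 6: j = 5, hits = 21
Loop ends.

Final answer: 21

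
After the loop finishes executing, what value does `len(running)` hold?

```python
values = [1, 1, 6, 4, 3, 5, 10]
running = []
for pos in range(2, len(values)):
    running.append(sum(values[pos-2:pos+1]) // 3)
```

Let's trace through this code step by step.

Initialize: values = [1, 1, 6, 4, 3, 5, 10]
Initialize: running = []
Entering loop: for pos in range(2, len(values)):
After iteration 1: pos = 2, running = [2]
After iteration 2: pos = 3, running = [2, 3]
After iteration 3: pos = 4, running = [2, 3, 4]
After iteration 4: pos = 5, running = [2, 3, 4, 4]
After iteration 5: pos = 6, running = [2, 3, 4, 4, 6]
Loop ends.
len(running) = 5

Final answer: 5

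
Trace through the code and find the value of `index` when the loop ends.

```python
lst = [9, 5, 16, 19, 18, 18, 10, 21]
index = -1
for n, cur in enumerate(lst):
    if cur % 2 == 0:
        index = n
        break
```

Let's trace through this code step by step.

Initialize: lst = [9, 5, 16, 19, 18, 18, 10, 21]
Initialize: index = -1
Entering loop: for n, cur in enumerate(lst):
After iteration 1: n = 0, cur = 9, index = -1
After iteration 2: n = 1, cur = 5, index = -1
After iteration 3: n = 2, cur = 16, index = 2
Loop ends.

Final answer: 2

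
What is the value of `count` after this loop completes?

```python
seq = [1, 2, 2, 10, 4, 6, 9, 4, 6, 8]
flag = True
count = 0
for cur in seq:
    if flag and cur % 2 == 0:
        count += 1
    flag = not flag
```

Let's trace through this code step by step.

Initialize: seq = [1, 2, 2, 10, 4, 6, 9, 4, 6, 8]
Initialize: flag = True
Initialize: count = 0
Entering loop: for cur in seq:
After iteration 1: cur = 1, flag = False, count = 0
After iteration 2: cur = 2, flag = True, count = 0
After iteration 3: cur = 2, flag = False, count = 1
After iteration 4: cur = 10, flag = True, count = 1
After iteration 5: cur = 4, flag = False, count = 2
After iteration 6: cur = 6, flag = True, count = 2
After iteration 7: cur = 9, flag = False, count = 2
After iteration 8: cur = 4, flag = True, count = 2
After iteration 9: cur = 6, flag = False, count = 3
After iteration 10: cur = 8, flag = True, count = 3
Loop ends.

Final answer: 3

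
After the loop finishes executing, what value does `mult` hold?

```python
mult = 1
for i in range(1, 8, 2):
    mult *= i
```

Let's trace through this code step by step.

Initialize: mult = 1
Entering loop: for i in range(1, 8, 2):
After iteration 1: i = 1, mult = 1
After iteration 2: i = 3, mult = 3
After iteration 3: i = 5, mult = 15
After iteration 4: i = 7, mult = 105
Loop ends.

Final answer: 105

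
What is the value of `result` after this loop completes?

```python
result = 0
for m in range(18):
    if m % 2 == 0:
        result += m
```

Let's trace through this code step by step.

Initialize: result = 0
Entering loop: for m in range(18):
After iteration 1: m = 0, result = 0
After iteration 2: m = 1, result = 0
After iteration 3: m = 2, result = 2
After iteration 4: m = 3, result = 2
After iteration 5: m = 4, result = 6
After iteration 6: m = 5, result = 6
After iteration 7: m = 6, result = 12
After iteration 8: m = 7, result = 12
After iteration 9: m = 8, result = 20
After iteration 10: m = 9, result = 20
After iteration 11: m = 10, result = 30
After iteration 12: m = 11, result = 30
After iteration 13: m = 12, result = 42
After iteration 14: m = 13, result = 42
After iteration 15: m = 14, result = 56
After iteration 16: m = 15, result = 56
After iteration 17: m = 16, result = 72
After iteration 18: m = 17, result = 72
Loop ends.

Final answer: 72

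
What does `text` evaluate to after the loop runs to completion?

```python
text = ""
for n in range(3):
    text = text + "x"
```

Let's trace through this code step by step.

Initialize: text = ''
Entering loop: for n in range(3):
After iteration 1: n = 0, text = 'x'
After iteration 2: n = 1, text = 'xx'
After iteration 3: n = 2, text = 'xxx'
Loop ends.

Final answer: 'xxx'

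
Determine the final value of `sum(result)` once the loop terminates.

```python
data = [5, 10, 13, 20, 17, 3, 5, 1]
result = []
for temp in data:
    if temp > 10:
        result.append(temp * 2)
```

Let's trace through this code step by step.

Initialize: data = [5, 10, 13, 20, 17, 3, 5, 1]
Initialize: result = []
Entering loop: for temp in data:
After iteration 1: temp = 5, result = []
After iteration 2: temp = 10, result = []
After iteration 3: temp = 13, result = [26]
After iteration 4: temp = 20, result = [26, 40]
After iteration 5: temp = 17, result = [26, 40, 34]
After iteration 6: temp = 3, result = [26, 40, 34]
After iteration 7: temp = 5, result = [26, 40, 34]
After iteration 8: temp = 1, result = [26, 40, 34]
Loop ends.
sum(result) = 100

Final answer: 100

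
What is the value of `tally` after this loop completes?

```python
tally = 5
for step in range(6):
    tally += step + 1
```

Let's trace through this code step by step.

Initialize: tally = 5
Entering loop: for step in range(6):
After iteration 1: step = 0, tally = 6
After iteration 2: step = 1, tally = 8
After iteration 3: step = 2, tally = 11
After iteration 4: step = 3, tally = 15
After iteration 5: step = 4, tally = 20
After iteration 6: step = 5, tally = 26
Loop ends.

Final answer: 26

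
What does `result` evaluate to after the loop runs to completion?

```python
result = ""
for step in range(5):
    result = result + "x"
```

Let's trace through this code step by step.

Initialize: result = ''
Entering loop: for step in range(5):
After iteration 1: step = 0, result = 'x'
After iteration 2: step = 1, result = 'xx'
After iteration 3: step = 2, result = 'xxx'
After iteration 4: step = 3, result = 'xxxx'
After iteration 5: step = 4, result = 'xxxxx'
Loop ends.

Final answer: 'xxxxx'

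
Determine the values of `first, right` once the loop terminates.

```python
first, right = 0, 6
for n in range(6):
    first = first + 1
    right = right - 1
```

Let's trace through this code step by step.

Initialize: first = 0
Initialize: right = 6
Entering loop: for n in range(6):
After iteration 1: n = 0, first = 1, right = 5
After iteration 2: n = 1, first = 2, right = 4
After iteration 3: n = 2, first = 3, right = 3
After iteration 4: n = 3, first = 4, right = 2
After iteration 5: n = 4, first = 5, right = 1
After iteration 6: n = 5, first = 6, right = 0
Loop ends.

Final answer: 6, 0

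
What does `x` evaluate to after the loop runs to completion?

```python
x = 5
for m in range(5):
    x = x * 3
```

Let's trace through this code step by step.

Initialize: x = 5
Entering loop: for m in range(5):
After iteration 1: m = 0, x = 15
After iteration 2: m = 1, x = 45
After iteration 3: m = 2, x = 135
After iteration 4: m = 3, x = 405
After iteration 5: m = 4, x = 1215
Loop ends.

Final answer: 1215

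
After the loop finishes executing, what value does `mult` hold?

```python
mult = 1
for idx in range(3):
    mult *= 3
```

Let's trace through this code step by step.

Initialize: mult = 1
Entering loop: for idx in range(3):
After iteration 1: idx = 0, mult = 3
After iteration 2: idx = 1, mult = 9
After iteration 3: idx = 2, mult = 27
Loop ends.

Final answer: 27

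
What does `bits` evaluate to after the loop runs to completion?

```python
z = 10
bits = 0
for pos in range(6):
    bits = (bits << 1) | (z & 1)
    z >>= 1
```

Let's trace through this code step by step.

Initialize: z = 10
Initialize: bits = 0
Entering loop: for pos in range(6):
After iteration 1: pos = 0, z = 5, bits = 0
After iteration 2: pos = 1, z = 2, bits = 1
After iteration 3: pos = 2, z = 1, bits = 2
After iteration 4: pos = 3, z = 0, bits = 5
After iteration 5: pos = 4, z = 0, bits = 10
After iteration 6: pos = 5, z = 0, bits = 20
Loop ends.

Final answer: 20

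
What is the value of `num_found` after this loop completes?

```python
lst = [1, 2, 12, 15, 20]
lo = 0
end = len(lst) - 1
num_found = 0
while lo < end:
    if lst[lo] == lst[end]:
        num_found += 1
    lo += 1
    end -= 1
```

Let's trace through this code step by step.

Initialize: lst = [1, 2, 12, 15, 20]
Initialize: lo = 0
Initialize: end = 4
Initialize: num_found = 0
Entering loop: while lo < end:
After iteration 1: lo = 1, end = 3, num_found = 0
After iteration 2: lo = 2, end = 2, num_found = 0
Loop ends.

Final answer: 0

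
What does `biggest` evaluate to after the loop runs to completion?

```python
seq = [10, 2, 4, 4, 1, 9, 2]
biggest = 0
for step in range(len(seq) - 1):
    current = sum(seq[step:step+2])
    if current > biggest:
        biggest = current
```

Let's trace through this code step by step.

Initialize: seq = [10, 2, 4, 4, 1, 9, 2]
Initialize: biggest = 0
Entering loop: for step in range(len(seq) - 1):
After iteration 1: step = 0, biggest = 12, current = 12
After iteration 2: step = 1, biggest = 12, current = 6
After iteration 3: step = 2, biggest = 12, current = 8
After iteration 4: step = 3, biggest = 12, current = 5
After iteration 5: step = 4, biggest = 12, current = 10
After iteration 6: step = 5, biggest = 12, current = 11
Loop ends.

Final answer: 12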